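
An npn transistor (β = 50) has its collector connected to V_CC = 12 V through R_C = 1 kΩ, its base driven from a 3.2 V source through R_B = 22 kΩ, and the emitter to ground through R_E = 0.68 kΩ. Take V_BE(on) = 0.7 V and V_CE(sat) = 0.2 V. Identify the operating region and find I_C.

active; I_C ≈ 2.2 mA

Assume active. Base-emitter loop: I_B = (V_BB − V_BE)/(R_B + (β+1)R_E) = (3.2 − 0.7)/(22 + 51×0.68) = 0.0441 mA.
I_C = β·I_B = 50×0.0441 = 2.21 mA.
V_CE = V_CC − I_C·R_C − I_E·R_E = 12 − 2.21×1 − 2.25×0.68 = 8.26 V > V_CE(sat), so the active-region assumption holds.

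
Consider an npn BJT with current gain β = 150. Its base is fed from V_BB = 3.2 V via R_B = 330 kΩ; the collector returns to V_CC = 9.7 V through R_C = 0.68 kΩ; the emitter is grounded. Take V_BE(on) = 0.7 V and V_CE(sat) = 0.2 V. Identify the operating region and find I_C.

Assume active. Base-emitter loop: I_B = (V_BB − V_BE)/R_B = (3.2 − 0.7)/330 = 0.00758 mA.
I_C = β·I_B = 150×0.00758 = 1.14 mA.
V_CE = V_CC − I_C·R_C = 9.7 − 1.14×0.68 = 8.93 V > V_CE(sat), so the active-region assumption holds.

active; I_C ≈ 1.1 mA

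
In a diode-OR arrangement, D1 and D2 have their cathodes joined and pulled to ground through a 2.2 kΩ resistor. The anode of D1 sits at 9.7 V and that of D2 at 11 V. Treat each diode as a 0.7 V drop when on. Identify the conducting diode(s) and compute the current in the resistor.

Only D2 conducts; I_R ≈ 4.7 mA

Assume both conduct. Then node N would need to be at both 9.7−0.7 = 9 V and 11−0.7 = 10.3 V, which is impossible.
Assume only D2 conducts: V_N = 11 − 0.7 = 10.3 V, so I_R = 10.3/2.2 = 4.68 mA.
Check D1: its anode-to-cathode voltage is 9.7 − 10.3 = -0.6 V < 0.7 V, so it is off. The assumption is consistent.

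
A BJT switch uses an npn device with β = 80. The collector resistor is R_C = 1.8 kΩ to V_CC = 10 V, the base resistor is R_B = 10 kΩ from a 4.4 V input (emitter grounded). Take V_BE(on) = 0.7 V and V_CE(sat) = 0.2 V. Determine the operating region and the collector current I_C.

saturation; I_C ≈ 5.4 mA

Assume active: I_B = (4.4 − 0.7)/10 = 0.37 mA, giving I_C = β·I_B = 29.6 mA.
But then V_CE = 10 − 29.6×1.8 = -43.3 V < V_CE(sat) = 0.2 V — impossible in the active region.
So the transistor is saturated. With V_CE = 0.2 V, I_C = (V_CC − 0.2)/R_C = 9.8/1.8 = 5.44 mA.
Check: β·I_B = 29.6 mA > I_C = 5.44 mA, confirming saturation.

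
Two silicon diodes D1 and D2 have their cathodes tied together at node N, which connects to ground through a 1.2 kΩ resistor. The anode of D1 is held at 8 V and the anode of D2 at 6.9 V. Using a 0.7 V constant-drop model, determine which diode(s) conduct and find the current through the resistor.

Assume both conduct. Then node N would need to be at both 8−0.7 = 7.3 V and 6.9−0.7 = 6.2 V, which is impossible.
Assume only D1 conducts: V_N = 8 − 0.7 = 7.3 V, so I_R = 7.3/1.2 = 6.08 mA.
Check D2: its anode-to-cathode voltage is 6.9 − 7.3 = -0.4 V < 0.7 V, so it is off. The assumption is consistent.

Only D1 conducts; I_R ≈ 6.1 mA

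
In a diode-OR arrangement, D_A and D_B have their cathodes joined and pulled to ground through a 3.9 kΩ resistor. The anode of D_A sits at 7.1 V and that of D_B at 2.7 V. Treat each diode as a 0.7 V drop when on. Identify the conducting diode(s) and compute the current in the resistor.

Assume both conduct. Then node N would need to be at both 7.1−0.7 = 6.4 V and 2.7−0.7 = 2 V, which is impossible.
Assume only D_A conducts: V_N = 7.1 − 0.7 = 6.4 V, so I_R = 6.4/3.9 = 1.64 mA.
Check D_B: its anode-to-cathode voltage is 2.7 − 6.4 = -3.7 V < 0.7 V, so it is off. The assumption is consistent.

Only D_A conducts; I_R ≈ 1.6 mA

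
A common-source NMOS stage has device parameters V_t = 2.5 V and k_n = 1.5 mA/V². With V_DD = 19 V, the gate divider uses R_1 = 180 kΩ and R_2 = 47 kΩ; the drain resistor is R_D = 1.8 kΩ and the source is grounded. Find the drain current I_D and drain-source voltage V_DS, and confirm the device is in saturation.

I_D ≈ 1.5 mA, V_DS ≈ 16 V

V_G = V_DD·R_2/(R_1+R_2) = 19×47/227 = 3.93 V. With the source grounded, V_GS = V_G = 3.93 V.
Assume saturation: I_D = (k_n/2)(V_GS − V_t)² = (1.5/2)×(3.93 − 2.5)² = 0.75×1.43² = 1.54 mA.
V_DS = V_DD − I_D·R_D = 19 − 1.54×1.8 = 16.2 V.
Saturation requires V_DS ≥ V_GS − V_t = 1.43 V; 16.2 ≥ 1.43 ✓.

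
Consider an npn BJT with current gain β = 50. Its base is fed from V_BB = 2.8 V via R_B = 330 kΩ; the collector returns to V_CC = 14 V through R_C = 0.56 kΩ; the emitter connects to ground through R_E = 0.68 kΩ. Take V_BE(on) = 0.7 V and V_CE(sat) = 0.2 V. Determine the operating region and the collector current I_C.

Assume active. Base-emitter loop: I_B = (V_BB − V_BE)/(R_B + (β+1)R_E) = (2.8 − 0.7)/(330 + 51×0.68) = 0.00576 mA.
I_C = β·I_B = 50×0.00576 = 0.288 mA.
V_CE = V_CC − I_C·R_C − I_E·R_E = 14 − 0.288×0.56 − 0.294×0.68 = 13.6 V > V_CE(sat), so the active-region assumption holds.

active; I_C ≈ 0.29 mA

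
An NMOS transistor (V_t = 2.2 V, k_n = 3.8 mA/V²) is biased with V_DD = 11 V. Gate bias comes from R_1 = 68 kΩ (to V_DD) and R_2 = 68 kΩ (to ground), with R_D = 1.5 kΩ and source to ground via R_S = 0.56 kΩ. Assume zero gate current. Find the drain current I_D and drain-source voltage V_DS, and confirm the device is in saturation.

V_G = V_DD·R_2/(R_1+R_2) = 11×68/136 = 5.5 V.
Assume saturation: I_D = (k_n/2)(V_GS − V_t)² with V_GS = V_G − I_D·R_S = 5.5 − 0.56·I_D.
Substituting gives 0.596·I_D² − 8.02·I_D + 20.7 = 0, with roots I_D = 3.48 or 9.99 mA.
The root I_D = 9.99 mA gives V_GS = -0.0927 V ≤ V_t, so take I_D = 3.48 mA.
Then V_GS = 3.55 V and V_DS = V_DD − I_D(R_D+R_S) = 11 − 3.48×2.06 = 3.84 V.
Saturation requires V_DS ≥ V_GS − V_t = 1.35 V; 3.84 ≥ 1.35 ✓.

I_D ≈ 3.5 mA, V_DS ≈ 3.8 V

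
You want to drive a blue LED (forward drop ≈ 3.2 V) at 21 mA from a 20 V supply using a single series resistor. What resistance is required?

The resistor drops V_S − V_D = 20 − 3.2 = 16.8 V at 21 mA.
R = 16.8 V / 21 mA = 0.8 kΩ.

R ≈ 0.8 kΩ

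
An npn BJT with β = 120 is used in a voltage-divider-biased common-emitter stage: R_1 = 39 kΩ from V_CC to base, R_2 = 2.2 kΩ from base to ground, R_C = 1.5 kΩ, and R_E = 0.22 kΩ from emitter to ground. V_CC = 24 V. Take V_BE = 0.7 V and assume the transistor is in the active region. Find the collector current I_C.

Thevenize the base divider: V_Th = V_CC·R_2/(R_1+R_2) = 24×2.2/41.2 = 1.28 V, R_Th = R_1‖R_2 = 2.08 kΩ.
Base-emitter loop: V_Th = I_B·R_Th + V_BE + (β+1)I_B·R_E, so I_B = (1.28 − 0.7) / (2.08 + 121×0.22) = 0.0203 mA.
I_C = β·I_B = 120×0.0203 = 2.43 mA, and I_E = (β+1)I_B = 2.45 mA.
V_CE = V_CC − I_C·R_C − I_E·R_E = 24 − 2.43×1.5 − 2.45×0.22 = 19.8 V.
V_CE = 19.8 V > 0.2 V confirms active-region operation.

I_C ≈ 2.4 mA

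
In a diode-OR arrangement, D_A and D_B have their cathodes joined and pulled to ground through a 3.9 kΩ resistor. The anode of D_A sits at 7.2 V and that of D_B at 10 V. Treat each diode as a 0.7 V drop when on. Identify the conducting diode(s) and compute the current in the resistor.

Assume both conduct. Then node N would need to be at both 7.2−0.7 = 6.5 V and 10−0.7 = 9.3 V, which is impossible.
Assume only D_B conducts: V_N = 10 − 0.7 = 9.3 V, so I_R = 9.3/3.9 = 2.38 mA.
Check D_A: its anode-to-cathode voltage is 7.2 − 9.3 = -2.1 V < 0.7 V, so it is off. The assumption is consistent.

Only D_B conducts; I_R ≈ 2.4 mA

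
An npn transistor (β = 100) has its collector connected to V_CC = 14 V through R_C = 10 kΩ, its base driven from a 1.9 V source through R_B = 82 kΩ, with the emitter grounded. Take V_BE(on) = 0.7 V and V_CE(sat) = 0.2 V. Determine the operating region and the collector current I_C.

saturation; I_C ≈ 1.4 mA

Assume active: I_B = (1.9 − 0.7)/82 = 0.0146 mA, giving I_C = β·I_B = 1.46 mA.
But then V_CE = 14 − 1.46×10 = -0.634 V < V_CE(sat) = 0.2 V — impossible in the active region.
So the transistor is saturated. With V_CE = 0.2 V, I_C = (V_CC − 0.2)/R_C = 13.8/10 = 1.38 mA.
Check: β·I_B = 1.46 mA > I_C = 1.38 mA, confirming saturation.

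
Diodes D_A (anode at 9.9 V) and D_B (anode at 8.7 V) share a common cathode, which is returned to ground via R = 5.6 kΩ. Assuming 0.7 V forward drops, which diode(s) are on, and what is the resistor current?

Assume both conduct. Then node N would need to be at both 9.9−0.7 = 9.2 V and 8.7−0.7 = 8 V, which is impossible.
Assume only D_A conducts: V_N = 9.9 − 0.7 = 9.2 V, so I_R = 9.2/5.6 = 1.64 mA.
Check D_B: its anode-to-cathode voltage is 8.7 − 9.2 = -0.5 V < 0.7 V, so it is off. The assumption is consistent.

Only D_A conducts; I_R ≈ 1.6 mA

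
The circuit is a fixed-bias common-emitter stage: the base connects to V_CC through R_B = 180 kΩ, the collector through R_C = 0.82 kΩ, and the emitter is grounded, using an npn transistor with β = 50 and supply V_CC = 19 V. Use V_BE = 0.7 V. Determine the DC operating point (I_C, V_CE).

Base loop: V_CC = I_B·R_B + V_BE, so I_B = (19 − 0.7)/180 kΩ = 0.102 mA.
In the active region I_C = β·I_B = 50 × 0.102 = 5.08 mA.
Collector loop: V_CE = V_CC − I_C·R_C = 19 − 5.08×0.82 = 14.8 V.
Since V_CE = 14.8 V > V_CE(sat) ≈ 0.2 V, the transistor is in the active region as assumed.

I_C ≈ 5.1 mA, V_CE ≈ 15 V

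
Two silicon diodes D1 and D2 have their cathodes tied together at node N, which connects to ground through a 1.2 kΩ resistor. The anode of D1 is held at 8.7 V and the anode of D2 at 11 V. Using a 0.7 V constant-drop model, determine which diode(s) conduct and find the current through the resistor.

Assume both conduct. Then node N would need to be at both 8.7−0.7 = 8 V and 11−0.7 = 10.3 V, which is impossible.
Assume only D2 conducts: V_N = 11 − 0.7 = 10.3 V, so I_R = 10.3/1.2 = 8.58 mA.
Check D1: its anode-to-cathode voltage is 8.7 − 10.3 = -1.6 V < 0.7 V, so it is off. The assumption is consistent.

Only D2 conducts; I_R ≈ 8.6 mA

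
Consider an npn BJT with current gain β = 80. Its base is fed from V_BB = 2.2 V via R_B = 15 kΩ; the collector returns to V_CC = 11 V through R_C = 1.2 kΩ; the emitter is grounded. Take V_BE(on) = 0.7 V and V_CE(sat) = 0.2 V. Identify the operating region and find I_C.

active; I_C ≈ 8 mA

Assume active. Base-emitter loop: I_B = (V_BB − V_BE)/R_B = (2.2 − 0.7)/15 = 0.1 mA.
I_C = β·I_B = 80×0.1 = 8 mA.
V_CE = V_CC − I_C·R_C = 11 − 8×1.2 = 1.4 V > V_CE(sat), so the active-region assumption holds.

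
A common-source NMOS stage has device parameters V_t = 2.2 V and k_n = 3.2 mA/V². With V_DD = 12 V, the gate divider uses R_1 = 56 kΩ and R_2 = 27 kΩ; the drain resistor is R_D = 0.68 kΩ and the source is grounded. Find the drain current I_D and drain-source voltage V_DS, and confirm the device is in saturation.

I_D ≈ 4.6 mA, V_DS ≈ 8.8 V

V_G = V_DD·R_2/(R_1+R_2) = 12×27/83 = 3.9 V. With the source grounded, V_GS = V_G = 3.9 V.
Assume saturation: I_D = (k_n/2)(V_GS − V_t)² = (3.2/2)×(3.9 − 2.2)² = 1.6×1.7² = 4.64 mA.
V_DS = V_DD − I_D·R_D = 12 − 4.64×0.68 = 8.84 V.
Saturation requires V_DS ≥ V_GS − V_t = 1.7 V; 8.84 ≥ 1.7 ✓.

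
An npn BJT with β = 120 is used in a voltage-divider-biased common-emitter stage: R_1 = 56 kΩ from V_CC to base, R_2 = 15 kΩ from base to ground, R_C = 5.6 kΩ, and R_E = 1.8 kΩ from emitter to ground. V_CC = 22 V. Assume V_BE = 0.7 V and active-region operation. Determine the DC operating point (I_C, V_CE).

I_C ≈ 2.1 mA, V_CE ≈ 6.7 V

Thevenize the base divider: V_Th = V_CC·R_2/(R_1+R_2) = 22×15/71 = 4.65 V, R_Th = R_1‖R_2 = 11.8 kΩ.
Base-emitter loop: V_Th = I_B·R_Th + V_BE + (β+1)I_B·R_E, so I_B = (4.65 − 0.7) / (11.8 + 121×1.8) = 0.0172 mA.
I_C = β·I_B = 120×0.0172 = 2.06 mA, and I_E = (β+1)I_B = 2.08 mA.
V_CE = V_CC − I_C·R_C − I_E·R_E = 22 − 2.06×5.6 − 2.08×1.8 = 6.7 V.
V_CE = 6.7 V > 0.2 V confirms active-region operation.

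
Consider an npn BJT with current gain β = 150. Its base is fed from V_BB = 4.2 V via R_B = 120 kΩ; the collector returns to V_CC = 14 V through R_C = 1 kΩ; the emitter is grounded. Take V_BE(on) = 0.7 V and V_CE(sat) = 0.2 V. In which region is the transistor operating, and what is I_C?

Assume active. Base-emitter loop: I_B = (V_BB − V_BE)/R_B = (4.2 − 0.7)/120 = 0.0292 mA.
I_C = β·I_B = 150×0.0292 = 4.38 mA.
V_CE = V_CC − I_C·R_C = 14 − 4.38×1 = 9.62 V > V_CE(sat), so the active-region assumption holds.

active; I_C ≈ 4.4 mA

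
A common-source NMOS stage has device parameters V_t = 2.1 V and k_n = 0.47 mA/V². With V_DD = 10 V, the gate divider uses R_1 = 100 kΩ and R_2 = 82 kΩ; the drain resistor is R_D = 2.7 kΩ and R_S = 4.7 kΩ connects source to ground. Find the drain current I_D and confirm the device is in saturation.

V_G = V_DD·R_2/(R_1+R_2) = 10×82/182 = 4.51 V.
Assume saturation: I_D = (k_n/2)(V_GS − V_t)² with V_GS = V_G − I_D·R_S = 4.51 − 4.7·I_D.
Substituting gives 5.19·I_D² − 6.31·I_D + 1.36 = 0, with roots I_D = 0.28 or 0.937 mA.
The root I_D = 0.937 mA gives V_GS = 0.104 V ≤ V_t, so take I_D = 0.28 mA.
Then V_GS = 3.19 V and V_DS = V_DD − I_D(R_D+R_S) = 10 − 0.28×7.4 = 7.93 V.
Saturation requires V_DS ≥ V_GS − V_t = 1.09 V; 7.93 ≥ 1.09 ✓.

I_D ≈ 0.28 mA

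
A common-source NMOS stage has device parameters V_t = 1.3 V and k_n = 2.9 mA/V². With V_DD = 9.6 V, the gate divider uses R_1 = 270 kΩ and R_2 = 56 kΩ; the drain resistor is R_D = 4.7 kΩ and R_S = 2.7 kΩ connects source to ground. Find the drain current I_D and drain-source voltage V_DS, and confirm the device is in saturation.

V_G = V_DD·R_2/(R_1+R_2) = 9.6×56/326 = 1.65 V.
Assume saturation: I_D = (k_n/2)(V_GS − V_t)² with V_GS = V_G − I_D·R_S = 1.65 − 2.7·I_D.
Substituting gives 10.6·I_D² − 3.73·I_D + 0.177 = 0, with roots I_D = 0.0563 or 0.297 mA.
The root I_D = 0.297 mA gives V_GS = 0.848 V ≤ V_t, so take I_D = 0.0563 mA.
Then V_GS = 1.5 V and V_DS = V_DD − I_D(R_D+R_S) = 9.6 − 0.0563×7.4 = 9.18 V.
Saturation requires V_DS ≥ V_GS − V_t = 0.197 V; 9.18 ≥ 0.197 ✓.

I_D ≈ 0.056 mA, V_DS ≈ 9.2 V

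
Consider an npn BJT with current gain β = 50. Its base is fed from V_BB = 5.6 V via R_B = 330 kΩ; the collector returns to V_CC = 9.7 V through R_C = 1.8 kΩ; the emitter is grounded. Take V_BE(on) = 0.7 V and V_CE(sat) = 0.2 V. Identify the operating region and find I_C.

active; I_C ≈ 0.74 mA

Assume active. Base-emitter loop: I_B = (V_BB − V_BE)/R_B = (5.6 − 0.7)/330 = 0.0148 mA.
I_C = β·I_B = 50×0.0148 = 0.742 mA.
V_CE = V_CC − I_C·R_C = 9.7 − 0.742×1.8 = 8.36 V > V_CE(sat), so the active-region assumption holds.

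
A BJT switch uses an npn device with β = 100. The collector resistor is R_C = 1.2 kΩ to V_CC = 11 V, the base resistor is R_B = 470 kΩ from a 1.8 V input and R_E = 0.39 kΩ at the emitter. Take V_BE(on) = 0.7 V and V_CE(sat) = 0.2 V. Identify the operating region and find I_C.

active; I_C ≈ 0.22 mA

Assume active. Base-emitter loop: I_B = (V_BB − V_BE)/(R_B + (β+1)R_E) = (1.8 − 0.7)/(470 + 101×0.39) = 0.00216 mA.
I_C = β·I_B = 100×0.00216 = 0.216 mA.
V_CE = V_CC − I_C·R_C − I_E·R_E = 11 − 0.216×1.2 − 0.218×0.39 = 10.7 V > V_CE(sat), so the active-region assumption holds.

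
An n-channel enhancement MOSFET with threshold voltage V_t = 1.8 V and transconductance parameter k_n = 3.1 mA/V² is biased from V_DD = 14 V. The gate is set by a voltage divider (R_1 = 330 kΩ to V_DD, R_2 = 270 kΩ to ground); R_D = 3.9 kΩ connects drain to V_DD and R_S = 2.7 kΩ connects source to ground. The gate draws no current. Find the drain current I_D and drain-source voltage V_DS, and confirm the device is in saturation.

I_D ≈ 1.3 mA, V_DS ≈ 5.3 V

V_G = V_DD·R_2/(R_1+R_2) = 14×270/600 = 6.3 V.
Assume saturation: I_D = (k_n/2)(V_GS − V_t)² with V_GS = V_G − I_D·R_S = 6.3 − 2.7·I_D.
Substituting gives 11.3·I_D² − 38.7·I_D + 31.4 = 0, with roots I_D = 1.32 or 2.1 mA.
The root I_D = 2.1 mA gives V_GS = 0.637 V ≤ V_t, so take I_D = 1.32 mA.
Then V_GS = 2.72 V and V_DS = V_DD − I_D(R_D+R_S) = 14 − 1.32×6.6 = 5.26 V.
Saturation requires V_DS ≥ V_GS − V_t = 0.924 V; 5.26 ≥ 0.924 ✓.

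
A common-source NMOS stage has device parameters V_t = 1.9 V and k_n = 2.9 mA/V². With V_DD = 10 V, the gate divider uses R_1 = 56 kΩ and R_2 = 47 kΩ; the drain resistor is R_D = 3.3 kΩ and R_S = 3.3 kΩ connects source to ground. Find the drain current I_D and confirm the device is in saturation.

V_G = V_DD·R_2/(R_1+R_2) = 10×47/103 = 4.56 V.
Assume saturation: I_D = (k_n/2)(V_GS − V_t)² with V_GS = V_G − I_D·R_S = 4.56 − 3.3·I_D.
Substituting gives 15.8·I_D² − 26.5·I_D + 10.3 = 0, with roots I_D = 0.61 or 1.07 mA.
The root I_D = 1.07 mA gives V_GS = 1.04 V ≤ V_t, so take I_D = 0.61 mA.
Then V_GS = 2.55 V and V_DS = V_DD − I_D(R_D+R_S) = 10 − 0.61×6.6 = 5.97 V.
Saturation requires V_DS ≥ V_GS − V_t = 0.649 V; 5.97 ≥ 0.649 ✓.

I_D ≈ 0.61 mA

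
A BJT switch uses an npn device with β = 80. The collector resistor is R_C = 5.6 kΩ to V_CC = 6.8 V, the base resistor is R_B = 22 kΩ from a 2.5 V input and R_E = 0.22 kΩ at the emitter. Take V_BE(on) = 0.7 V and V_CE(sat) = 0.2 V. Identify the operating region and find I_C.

saturation; I_C ≈ 1.1 mA

Assume active: I_B = (2.5 − 0.7)/(22 + 81×0.22) = 0.0452 mA, I_C = β·I_B = 3.62 mA.
Then V_CE = 6.8 − 3.62×5.6 − 3.66×0.22 = -14.3 V < 0.2 V — the active assumption fails.
Re-solve with V_CE = 0.2 V. KCL at the emitter: V_E/R_E = (V_BB−0.7−V_E)/R_B + (V_CC−0.2−V_E)/R_C, giving V_E = 0.264 V.
I_C = (V_CC − 0.2 − V_E)/R_C = (6.6 − 0.264)/5.6 = 1.13 mA.
Check: I_B = (1.8 − 0.264)/22 = 0.0698 mA, and β·I_B = 5.58 mA > I_C, confirming saturation.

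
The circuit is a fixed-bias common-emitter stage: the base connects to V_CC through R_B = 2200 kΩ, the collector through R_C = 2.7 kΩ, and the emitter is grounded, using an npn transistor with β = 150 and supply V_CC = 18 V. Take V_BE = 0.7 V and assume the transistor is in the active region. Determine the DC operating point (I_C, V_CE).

I_C ≈ 1.2 mA, V_CE ≈ 15 V

Base loop: V_CC = I_B·R_B + V_BE, so I_B = (18 − 0.7)/2200 kΩ = 0.00786 mA.
In the active region I_C = β·I_B = 150 × 0.00786 = 1.18 mA.
Collector loop: V_CE = V_CC − I_C·R_C = 18 − 1.18×2.7 = 14.8 V.
Since V_CE = 14.8 V > V_CE(sat) ≈ 0.2 V, the transistor is in the active region as assumed.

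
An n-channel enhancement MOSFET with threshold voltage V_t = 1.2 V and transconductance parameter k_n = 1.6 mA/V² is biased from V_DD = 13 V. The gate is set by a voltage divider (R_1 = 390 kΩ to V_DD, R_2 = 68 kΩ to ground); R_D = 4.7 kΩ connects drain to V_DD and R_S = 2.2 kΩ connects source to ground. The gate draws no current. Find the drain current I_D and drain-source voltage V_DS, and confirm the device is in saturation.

V_G = V_DD·R_2/(R_1+R_2) = 13×68/458 = 1.93 V.
Assume saturation: I_D = (k_n/2)(V_GS − V_t)² with V_GS = V_G − I_D·R_S = 1.93 − 2.2·I_D.
Substituting gives 3.87·I_D² − 3.57·I_D + 0.426 = 0, with roots I_D = 0.141 or 0.781 mA.
The root I_D = 0.781 mA gives V_GS = 0.212 V ≤ V_t, so take I_D = 0.141 mA.
Then V_GS = 1.62 V and V_DS = V_DD − I_D(R_D+R_S) = 13 − 0.141×6.9 = 12 V.
Saturation requires V_DS ≥ V_GS − V_t = 0.42 V; 12 ≥ 0.42 ✓.

I_D ≈ 0.14 mA, V_DS ≈ 12 V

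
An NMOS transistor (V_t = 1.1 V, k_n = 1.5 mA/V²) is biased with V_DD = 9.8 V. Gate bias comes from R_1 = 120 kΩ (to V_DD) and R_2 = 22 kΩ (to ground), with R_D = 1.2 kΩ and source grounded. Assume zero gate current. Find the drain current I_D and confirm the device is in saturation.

I_D ≈ 0.13 mA

V_G = V_DD·R_2/(R_1+R_2) = 9.8×22/142 = 1.52 V. With the source grounded, V_GS = V_G = 1.52 V.
Assume saturation: I_D = (k_n/2)(V_GS − V_t)² = (1.5/2)×(1.52 − 1.1)² = 0.75×0.418² = 0.131 mA.
V_DS = V_DD − I_D·R_D = 9.8 − 0.131×1.2 = 9.64 V.
Saturation requires V_DS ≥ V_GS − V_t = 0.418 V; 9.64 ≥ 0.418 ✓.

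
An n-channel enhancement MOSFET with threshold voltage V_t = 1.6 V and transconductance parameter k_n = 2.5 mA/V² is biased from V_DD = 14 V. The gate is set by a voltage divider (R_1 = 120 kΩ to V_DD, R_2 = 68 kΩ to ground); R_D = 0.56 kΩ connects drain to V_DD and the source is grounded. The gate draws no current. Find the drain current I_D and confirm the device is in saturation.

I_D ≈ 15 mA

V_G = V_DD·R_2/(R_1+R_2) = 14×68/188 = 5.06 V. With the source grounded, V_GS = V_G = 5.06 V.
Assume saturation: I_D = (k_n/2)(V_GS − V_t)² = (2.5/2)×(5.06 − 1.6)² = 1.25×3.46² = 15 mA.
V_DS = V_DD − I_D·R_D = 14 − 15×0.56 = 5.6 V.
Saturation requires V_DS ≥ V_GS − V_t = 3.46 V; 5.6 ≥ 3.46 ✓.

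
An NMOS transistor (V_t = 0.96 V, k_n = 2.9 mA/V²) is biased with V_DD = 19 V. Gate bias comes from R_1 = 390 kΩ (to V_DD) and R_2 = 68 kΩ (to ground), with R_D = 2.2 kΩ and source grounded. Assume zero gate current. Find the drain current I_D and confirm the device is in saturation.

I_D ≈ 5 mA

V_G = V_DD·R_2/(R_1+R_2) = 19×68/458 = 2.82 V. With the source grounded, V_GS = V_G = 2.82 V.
Assume saturation: I_D = (k_n/2)(V_GS − V_t)² = (2.9/2)×(2.82 − 0.96)² = 1.45×1.86² = 5.02 mA.
V_DS = V_DD − I_D·R_D = 19 − 5.02×2.2 = 7.95 V.
Saturation requires V_DS ≥ V_GS − V_t = 1.86 V; 7.95 ≥ 1.86 ✓.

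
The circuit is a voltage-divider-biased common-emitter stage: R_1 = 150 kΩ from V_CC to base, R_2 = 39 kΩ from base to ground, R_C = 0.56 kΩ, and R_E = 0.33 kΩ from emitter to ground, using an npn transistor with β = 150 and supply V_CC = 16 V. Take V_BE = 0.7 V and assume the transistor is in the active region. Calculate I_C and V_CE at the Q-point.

I_C ≈ 4.8 mA, V_CE ≈ 12 V

Thevenize the base divider: V_Th = V_CC·R_2/(R_1+R_2) = 16×39/189 = 3.3 V, R_Th = R_1‖R_2 = 31 kΩ.
Base-emitter loop: V_Th = I_B·R_Th + V_BE + (β+1)I_B·R_E, so I_B = (3.3 − 0.7) / (31 + 151×0.33) = 0.0322 mA.
I_C = β·I_B = 150×0.0322 = 4.83 mA, and I_E = (β+1)I_B = 4.86 mA.
V_CE = V_CC − I_C·R_C − I_E·R_E = 16 − 4.83×0.56 − 4.86×0.33 = 11.7 V.
V_CE = 11.7 V > 0.2 V confirms active-region operation.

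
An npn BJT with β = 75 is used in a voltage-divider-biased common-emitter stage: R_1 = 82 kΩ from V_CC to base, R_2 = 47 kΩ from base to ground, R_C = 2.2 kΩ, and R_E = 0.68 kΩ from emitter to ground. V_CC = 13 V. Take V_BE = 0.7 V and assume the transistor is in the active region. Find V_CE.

Thevenize the base divider: V_Th = V_CC·R_2/(R_1+R_2) = 13×47/129 = 4.74 V, R_Th = R_1‖R_2 = 29.9 kΩ.
Base-emitter loop: V_Th = I_B·R_Th + V_BE + (β+1)I_B·R_E, so I_B = (4.74 − 0.7) / (29.9 + 76×0.68) = 0.0495 mA.
I_C = β·I_B = 75×0.0495 = 3.71 mA, and I_E = (β+1)I_B = 3.76 mA.
V_CE = V_CC − I_C·R_C − I_E·R_E = 13 − 3.71×2.2 − 3.76×0.68 = 2.28 V.
V_CE = 2.28 V > 0.2 V confirms active-region operation.

V_CE ≈ 2.3 V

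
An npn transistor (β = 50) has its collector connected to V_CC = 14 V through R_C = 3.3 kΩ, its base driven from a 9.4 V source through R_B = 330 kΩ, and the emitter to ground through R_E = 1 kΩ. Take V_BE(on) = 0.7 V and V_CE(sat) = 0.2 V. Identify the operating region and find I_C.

active; I_C ≈ 1.1 mA

Assume active. Base-emitter loop: I_B = (V_BB − V_BE)/(R_B + (β+1)R_E) = (9.4 − 0.7)/(330 + 51×1) = 0.0228 mA.
I_C = β·I_B = 50×0.0228 = 1.14 mA.
V_CE = V_CC − I_C·R_C − I_E·R_E = 14 − 1.14×3.3 − 1.16×1 = 9.07 V > V_CE(sat), so the active-region assumption holds.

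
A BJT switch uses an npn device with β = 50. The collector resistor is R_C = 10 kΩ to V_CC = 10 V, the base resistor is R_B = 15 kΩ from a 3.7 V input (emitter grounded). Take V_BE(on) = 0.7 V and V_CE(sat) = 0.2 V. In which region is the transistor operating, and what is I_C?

Assume active: I_B = (3.7 − 0.7)/15 = 0.2 mA, giving I_C = β·I_B = 10 mA.
But then V_CE = 10 − 10×10 = -90 V < V_CE(sat) = 0.2 V — impossible in the active region.
So the transistor is saturated. With V_CE = 0.2 V, I_C = (V_CC − 0.2)/R_C = 9.8/10 = 0.98 mA.
Check: β·I_B = 10 mA > I_C = 0.98 mA, confirming saturation.

saturation; I_C ≈ 0.98 mA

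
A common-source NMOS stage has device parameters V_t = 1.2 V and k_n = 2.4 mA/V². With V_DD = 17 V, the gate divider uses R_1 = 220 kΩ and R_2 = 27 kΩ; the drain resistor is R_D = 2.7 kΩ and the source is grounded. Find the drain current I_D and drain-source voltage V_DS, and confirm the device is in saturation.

I_D ≈ 0.52 mA, V_DS ≈ 16 V

V_G = V_DD·R_2/(R_1+R_2) = 17×27/247 = 1.86 V. With the source grounded, V_GS = V_G = 1.86 V.
Assume saturation: I_D = (k_n/2)(V_GS − V_t)² = (2.4/2)×(1.86 − 1.2)² = 1.2×0.658² = 0.52 mA.
V_DS = V_DD − I_D·R_D = 17 − 0.52×2.7 = 15.6 V.
Saturation requires V_DS ≥ V_GS − V_t = 0.658 V; 15.6 ≥ 0.658 ✓.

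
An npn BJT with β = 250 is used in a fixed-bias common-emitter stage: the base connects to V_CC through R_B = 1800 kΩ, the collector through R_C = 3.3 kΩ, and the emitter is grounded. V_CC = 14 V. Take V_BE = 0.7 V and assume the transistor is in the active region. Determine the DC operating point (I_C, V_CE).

Base loop: V_CC = I_B·R_B + V_BE, so I_B = (14 − 0.7)/1800 kΩ = 0.00739 mA.
In the active region I_C = β·I_B = 250 × 0.00739 = 1.85 mA.
Collector loop: V_CE = V_CC − I_C·R_C = 14 − 1.85×3.3 = 7.9 V.
Since V_CE = 7.9 V > V_CE(sat) ≈ 0.2 V, the transistor is in the active region as assumed.

I_C ≈ 1.8 mA, V_CE ≈ 7.9 V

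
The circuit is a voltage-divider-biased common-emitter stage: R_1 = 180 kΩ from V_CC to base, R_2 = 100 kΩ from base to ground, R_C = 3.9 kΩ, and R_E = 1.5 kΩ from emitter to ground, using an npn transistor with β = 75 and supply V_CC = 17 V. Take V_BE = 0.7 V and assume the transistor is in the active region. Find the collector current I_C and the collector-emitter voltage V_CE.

I_C ≈ 2.3 mA, V_CE ≈ 4.8 V

Thevenize the base divider: V_Th = V_CC·R_2/(R_1+R_2) = 17×100/280 = 6.07 V, R_Th = R_1‖R_2 = 64.3 kΩ.
Base-emitter loop: V_Th = I_B·R_Th + V_BE + (β+1)I_B·R_E, so I_B = (6.07 − 0.7) / (64.3 + 76×1.5) = 0.0301 mA.
I_C = β·I_B = 75×0.0301 = 2.26 mA, and I_E = (β+1)I_B = 2.29 mA.
V_CE = V_CC − I_C·R_C − I_E·R_E = 17 − 2.26×3.9 − 2.29×1.5 = 4.75 V.
V_CE = 4.75 V > 0.2 V confirms active-region operation.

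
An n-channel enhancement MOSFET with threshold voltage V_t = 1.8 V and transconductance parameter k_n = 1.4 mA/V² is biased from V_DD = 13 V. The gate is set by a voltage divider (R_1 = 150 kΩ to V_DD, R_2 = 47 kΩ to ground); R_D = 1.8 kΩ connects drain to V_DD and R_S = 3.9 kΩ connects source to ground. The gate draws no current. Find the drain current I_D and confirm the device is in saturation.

I_D ≈ 0.2 mA

V_G = V_DD·R_2/(R_1+R_2) = 13×47/197 = 3.1 V.
Assume saturation: I_D = (k_n/2)(V_GS − V_t)² with V_GS = V_G − I_D·R_S = 3.1 − 3.9·I_D.
Substituting gives 10.6·I_D² − 8.11·I_D + 1.19 = 0, with roots I_D = 0.198 or 0.564 mA.
The root I_D = 0.564 mA gives V_GS = 0.903 V ≤ V_t, so take I_D = 0.198 mA.
Then V_GS = 2.33 V and V_DS = V_DD − I_D(R_D+R_S) = 13 − 0.198×5.7 = 11.9 V.
Saturation requires V_DS ≥ V_GS − V_t = 0.531 V; 11.9 ≥ 0.531 ✓.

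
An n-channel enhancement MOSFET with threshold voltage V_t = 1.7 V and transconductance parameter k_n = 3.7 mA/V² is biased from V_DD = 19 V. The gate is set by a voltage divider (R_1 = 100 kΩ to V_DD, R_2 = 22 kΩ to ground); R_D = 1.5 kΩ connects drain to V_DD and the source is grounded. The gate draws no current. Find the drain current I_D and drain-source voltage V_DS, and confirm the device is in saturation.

I_D ≈ 5.5 mA, V_DS ≈ 11 V

V_G = V_DD·R_2/(R_1+R_2) = 19×22/122 = 3.43 V. With the source grounded, V_GS = V_G = 3.43 V.
Assume saturation: I_D = (k_n/2)(V_GS − V_t)² = (3.7/2)×(3.43 − 1.7)² = 1.85×1.73² = 5.51 mA.
V_DS = V_DD − I_D·R_D = 19 − 5.51×1.5 = 10.7 V.
Saturation requires V_DS ≥ V_GS − V_t = 1.73 V; 10.7 ≥ 1.73 ✓.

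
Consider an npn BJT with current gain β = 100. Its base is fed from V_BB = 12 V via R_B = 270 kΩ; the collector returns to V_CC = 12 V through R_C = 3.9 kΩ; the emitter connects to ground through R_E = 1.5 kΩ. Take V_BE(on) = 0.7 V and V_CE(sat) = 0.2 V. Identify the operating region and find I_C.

saturation; I_C ≈ 2.2 mA

Assume active: I_B = (12 − 0.7)/(270 + 101×1.5) = 0.0268 mA, I_C = β·I_B = 2.68 mA.
Then V_CE = 12 − 2.68×3.9 − 2.71×1.5 = -2.52 V < 0.2 V — the active assumption fails.
Re-solve with V_CE = 0.2 V. KCL at the emitter: V_E/R_E = (V_BB−0.7−V_E)/R_B + (V_CC−0.2−V_E)/R_C, giving V_E = 3.31 V.
I_C = (V_CC − 0.2 − V_E)/R_C = (11.8 − 3.31)/3.9 = 2.18 mA.
Check: I_B = (11.3 − 3.31)/270 = 0.0296 mA, and β·I_B = 2.96 mA > I_C, confirming saturation.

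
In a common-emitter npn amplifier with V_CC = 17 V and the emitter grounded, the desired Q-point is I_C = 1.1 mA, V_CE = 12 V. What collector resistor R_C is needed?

R_C ≈ 4.5 kΩ

Collector loop: V_CC = I_C·R_C + V_CE.
R_C = (V_CC − V_CE)/I_C = (17 − 12)/1.1 = 4.55 kΩ.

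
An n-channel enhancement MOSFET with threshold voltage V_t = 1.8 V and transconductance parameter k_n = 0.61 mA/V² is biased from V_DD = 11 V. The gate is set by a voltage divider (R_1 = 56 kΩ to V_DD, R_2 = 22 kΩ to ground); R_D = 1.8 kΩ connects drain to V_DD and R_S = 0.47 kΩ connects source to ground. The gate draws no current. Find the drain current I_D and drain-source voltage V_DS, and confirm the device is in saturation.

I_D ≈ 0.38 mA, V_DS ≈ 10 V

V_G = V_DD·R_2/(R_1+R_2) = 11×22/78 = 3.1 V.
Assume saturation: I_D = (k_n/2)(V_GS − V_t)² with V_GS = V_G − I_D·R_S = 3.1 − 0.47·I_D.
Substituting gives 0.0674·I_D² − 1.37·I_D + 0.517 = 0, with roots I_D = 0.384 or 20 mA.
The root I_D = 20 mA gives V_GS = -6.3 V ≤ V_t, so take I_D = 0.384 mA.
Then V_GS = 2.92 V and V_DS = V_DD − I_D(R_D+R_S) = 11 − 0.384×2.27 = 10.1 V.
Saturation requires V_DS ≥ V_GS − V_t = 1.12 V; 10.1 ≥ 1.12 ✓.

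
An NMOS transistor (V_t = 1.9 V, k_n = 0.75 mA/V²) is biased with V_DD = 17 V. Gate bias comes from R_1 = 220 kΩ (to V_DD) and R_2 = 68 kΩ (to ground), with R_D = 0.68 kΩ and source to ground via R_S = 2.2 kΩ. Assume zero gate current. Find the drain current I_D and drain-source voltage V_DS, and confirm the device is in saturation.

I_D ≈ 0.46 mA, V_DS ≈ 16 V

V_G = V_DD·R_2/(R_1+R_2) = 17×68/288 = 4.01 V.
Assume saturation: I_D = (k_n/2)(V_GS − V_t)² with V_GS = V_G − I_D·R_S = 4.01 − 2.2·I_D.
Substituting gives 1.82·I_D² − 4.49·I_D + 1.68 = 0, with roots I_D = 0.458 or 2.01 mA.
The root I_D = 2.01 mA gives V_GS = -0.418 V ≤ V_t, so take I_D = 0.458 mA.
Then V_GS = 3.01 V and V_DS = V_DD − I_D(R_D+R_S) = 17 − 0.458×2.88 = 15.7 V.
Saturation requires V_DS ≥ V_GS − V_t = 1.11 V; 15.7 ≥ 1.11 ✓.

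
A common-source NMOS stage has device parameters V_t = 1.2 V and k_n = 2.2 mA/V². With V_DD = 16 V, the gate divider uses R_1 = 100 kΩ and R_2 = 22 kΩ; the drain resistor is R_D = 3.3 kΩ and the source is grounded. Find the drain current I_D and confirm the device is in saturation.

V_G = V_DD·R_2/(R_1+R_2) = 16×22/122 = 2.89 V. With the source grounded, V_GS = V_G = 2.89 V.
Assume saturation: I_D = (k_n/2)(V_GS − V_t)² = (2.2/2)×(2.89 − 1.2)² = 1.1×1.69² = 3.12 mA.
V_DS = V_DD − I_D·R_D = 16 − 3.12×3.3 = 5.69 V.
Saturation requires V_DS ≥ V_GS − V_t = 1.69 V; 5.69 ≥ 1.69 ✓.

I_D ≈ 3.1 mA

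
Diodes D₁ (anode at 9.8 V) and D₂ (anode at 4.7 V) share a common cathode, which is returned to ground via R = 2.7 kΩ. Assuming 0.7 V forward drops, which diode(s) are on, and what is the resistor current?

Only D₁ conducts; I_R ≈ 3.4 mA

Assume both conduct. Then node N would need to be at both 9.8−0.7 = 9.1 V and 4.7−0.7 = 4 V, which is impossible.
Assume only D₁ conducts: V_N = 9.8 − 0.7 = 9.1 V, so I_R = 9.1/2.7 = 3.37 mA.
Check D₂: its anode-to-cathode voltage is 4.7 − 9.1 = -4.4 V < 0.7 V, so it is off. The assumption is consistent.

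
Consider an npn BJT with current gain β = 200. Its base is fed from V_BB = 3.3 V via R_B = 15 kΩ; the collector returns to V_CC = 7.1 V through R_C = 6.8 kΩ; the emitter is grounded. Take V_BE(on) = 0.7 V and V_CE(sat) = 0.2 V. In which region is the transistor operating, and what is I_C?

saturation; I_C ≈ 1 mA

Assume active: I_B = (3.3 − 0.7)/15 = 0.173 mA, giving I_C = β·I_B = 34.7 mA.
But then V_CE = 7.1 − 34.7×6.8 = -229 V < V_CE(sat) = 0.2 V — impossible in the active region.
So the transistor is saturated. With V_CE = 0.2 V, I_C = (V_CC − 0.2)/R_C = 6.9/6.8 = 1.01 mA.
Check: β·I_B = 34.7 mA > I_C = 1.01 mA, confirming saturation.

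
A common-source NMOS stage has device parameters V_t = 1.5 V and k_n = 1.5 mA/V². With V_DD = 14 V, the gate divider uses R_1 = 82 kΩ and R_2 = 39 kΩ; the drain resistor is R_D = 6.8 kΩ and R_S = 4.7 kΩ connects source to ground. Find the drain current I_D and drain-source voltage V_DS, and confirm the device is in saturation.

I_D ≈ 0.47 mA, V_DS ≈ 8.6 V

V_G = V_DD·R_2/(R_1+R_2) = 14×39/121 = 4.51 V.
Assume saturation: I_D = (k_n/2)(V_GS − V_t)² with V_GS = V_G − I_D·R_S = 4.51 − 4.7·I_D.
Substituting gives 16.6·I_D² − 22.2·I_D + 6.81 = 0, with roots I_D = 0.472 or 0.87 mA.
The root I_D = 0.87 mA gives V_GS = 0.423 V ≤ V_t, so take I_D = 0.472 mA.
Then V_GS = 2.29 V and V_DS = V_DD − I_D(R_D+R_S) = 14 − 0.472×11.5 = 8.57 V.
Saturation requires V_DS ≥ V_GS − V_t = 0.793 V; 8.57 ≥ 0.793 ✓.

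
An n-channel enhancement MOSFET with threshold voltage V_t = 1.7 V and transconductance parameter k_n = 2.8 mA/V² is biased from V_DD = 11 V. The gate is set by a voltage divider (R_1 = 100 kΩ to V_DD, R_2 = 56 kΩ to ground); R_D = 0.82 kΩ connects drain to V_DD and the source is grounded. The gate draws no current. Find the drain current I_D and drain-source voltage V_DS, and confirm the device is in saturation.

I_D ≈ 7.1 mA, V_DS ≈ 5.2 V

V_G = V_DD·R_2/(R_1+R_2) = 11×56/156 = 3.95 V. With the source grounded, V_GS = V_G = 3.95 V.
Assume saturation: I_D = (k_n/2)(V_GS − V_t)² = (2.8/2)×(3.95 − 1.7)² = 1.4×2.25² = 7.08 mA.
V_DS = V_DD − I_D·R_D = 11 − 7.08×0.82 = 5.19 V.
Saturation requires V_DS ≥ V_GS − V_t = 2.25 V; 5.19 ≥ 2.25 ✓.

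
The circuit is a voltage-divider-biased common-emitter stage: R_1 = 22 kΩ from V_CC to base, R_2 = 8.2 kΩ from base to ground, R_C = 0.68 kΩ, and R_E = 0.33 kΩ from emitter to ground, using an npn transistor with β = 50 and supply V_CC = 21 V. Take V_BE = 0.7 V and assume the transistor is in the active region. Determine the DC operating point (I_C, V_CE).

I_C ≈ 11 mA, V_CE ≈ 9.9 V

Thevenize the base divider: V_Th = V_CC·R_2/(R_1+R_2) = 21×8.2/30.2 = 5.7 V, R_Th = R_1‖R_2 = 5.97 kΩ.
Base-emitter loop: V_Th = I_B·R_Th + V_BE + (β+1)I_B·R_E, so I_B = (5.7 − 0.7) / (5.97 + 51×0.33) = 0.219 mA.
I_C = β·I_B = 50×0.219 = 11 mA, and I_E = (β+1)I_B = 11.2 mA.
V_CE = V_CC − I_C·R_C − I_E·R_E = 21 − 11×0.68 − 11.2×0.33 = 9.85 V.
V_CE = 9.85 V > 0.2 V confirms active-region operation.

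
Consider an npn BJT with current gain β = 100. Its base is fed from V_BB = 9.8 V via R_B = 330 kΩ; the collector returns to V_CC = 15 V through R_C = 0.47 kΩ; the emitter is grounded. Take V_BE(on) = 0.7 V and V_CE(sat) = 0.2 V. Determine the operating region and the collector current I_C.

Assume active. Base-emitter loop: I_B = (V_BB − V_BE)/R_B = (9.8 − 0.7)/330 = 0.0276 mA.
I_C = β·I_B = 100×0.0276 = 2.76 mA.
V_CE = V_CC − I_C·R_C = 15 − 2.76×0.47 = 13.7 V > V_CE(sat), so the active-region assumption holds.

active; I_C ≈ 2.8 mA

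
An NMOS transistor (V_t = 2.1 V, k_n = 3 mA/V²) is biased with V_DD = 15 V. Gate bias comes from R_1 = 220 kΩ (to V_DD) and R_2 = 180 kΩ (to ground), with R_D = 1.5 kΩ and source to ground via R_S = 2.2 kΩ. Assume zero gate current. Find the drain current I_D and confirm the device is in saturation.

V_G = V_DD·R_2/(R_1+R_2) = 15×180/400 = 6.75 V.
Assume saturation: I_D = (k_n/2)(V_GS − V_t)² with V_GS = V_G − I_D·R_S = 6.75 − 2.2·I_D.
Substituting gives 7.26·I_D² − 31.7·I_D + 32.4 = 0, with roots I_D = 1.64 or 2.73 mA.
The root I_D = 2.73 mA gives V_GS = 0.752 V ≤ V_t, so take I_D = 1.64 mA.
Then V_GS = 3.15 V and V_DS = V_DD − I_D(R_D+R_S) = 15 − 1.64×3.7 = 8.94 V.
Saturation requires V_DS ≥ V_GS − V_t = 1.05 V; 8.94 ≥ 1.05 ✓.

I_D ≈ 1.6 mA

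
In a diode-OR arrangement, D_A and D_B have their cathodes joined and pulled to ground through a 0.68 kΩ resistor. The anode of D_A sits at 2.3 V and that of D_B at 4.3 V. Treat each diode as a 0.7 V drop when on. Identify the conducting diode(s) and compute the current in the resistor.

Only D_B conducts; I_R ≈ 5.3 mA

Assume both conduct. Then node N would need to be at both 2.3−0.7 = 1.6 V and 4.3−0.7 = 3.6 V, which is impossible.
Assume only D_B conducts: V_N = 4.3 − 0.7 = 3.6 V, so I_R = 3.6/0.68 = 5.29 mA.
Check D_A: its anode-to-cathode voltage is 2.3 − 3.6 = -1.3 V < 0.7 V, so it is off. The assumption is consistent.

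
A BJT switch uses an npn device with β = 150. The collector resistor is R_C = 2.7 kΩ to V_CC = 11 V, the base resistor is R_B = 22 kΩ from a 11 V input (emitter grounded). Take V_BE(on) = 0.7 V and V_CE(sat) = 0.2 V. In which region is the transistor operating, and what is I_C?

Assume active: I_B = (11 − 0.7)/22 = 0.468 mA, giving I_C = β·I_B = 70.2 mA.
But then V_CE = 11 − 70.2×2.7 = -179 V < V_CE(sat) = 0.2 V — impossible in the active region.
So the transistor is saturated. With V_CE = 0.2 V, I_C = (V_CC − 0.2)/R_C = 10.8/2.7 = 4 mA.
Check: β·I_B = 70.2 mA > I_C = 4 mA, confirming saturation.

saturation; I_C ≈ 4 mA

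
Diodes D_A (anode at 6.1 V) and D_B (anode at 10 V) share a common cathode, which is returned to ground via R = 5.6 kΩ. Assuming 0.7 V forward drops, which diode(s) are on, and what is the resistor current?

Only D_B conducts; I_R ≈ 1.7 mA

Assume both conduct. Then node N would need to be at both 6.1−0.7 = 5.4 V and 10−0.7 = 9.3 V, which is impossible.
Assume only D_B conducts: V_N = 10 − 0.7 = 9.3 V, so I_R = 9.3/5.6 = 1.66 mA.
Check D_A: its anode-to-cathode voltage is 6.1 − 9.3 = -3.2 V < 0.7 V, so it is off. The assumption is consistent.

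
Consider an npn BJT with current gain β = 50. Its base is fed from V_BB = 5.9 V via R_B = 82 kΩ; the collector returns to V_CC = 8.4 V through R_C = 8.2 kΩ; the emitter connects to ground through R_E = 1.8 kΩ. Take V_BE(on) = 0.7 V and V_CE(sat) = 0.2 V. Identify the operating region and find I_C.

Assume active: I_B = (5.9 − 0.7)/(82 + 51×1.8) = 0.0299 mA, I_C = β·I_B = 1.5 mA.
Then V_CE = 8.4 − 1.5×8.2 − 1.53×1.8 = -6.61 V < 0.2 V — the active assumption fails.
Re-solve with V_CE = 0.2 V. KCL at the emitter: V_E/R_E = (V_BB−0.7−V_E)/R_B + (V_CC−0.2−V_E)/R_C, giving V_E = 1.54 V.
I_C = (V_CC − 0.2 − V_E)/R_C = (8.2 − 1.54)/8.2 = 0.812 mA.
Check: I_B = (5.2 − 1.54)/82 = 0.0446 mA, and β·I_B = 2.23 mA > I_C, confirming saturation.

saturation; I_C ≈ 0.81 mA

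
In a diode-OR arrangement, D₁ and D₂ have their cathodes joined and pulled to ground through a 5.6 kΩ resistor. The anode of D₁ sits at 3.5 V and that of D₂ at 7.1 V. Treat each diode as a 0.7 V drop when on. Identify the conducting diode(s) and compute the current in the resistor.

Only D₂ conducts; I_R ≈ 1.1 mA

Assume both conduct. Then node N would need to be at both 3.5−0.7 = 2.8 V and 7.1−0.7 = 6.4 V, which is impossible.
Assume only D₂ conducts: V_N = 7.1 − 0.7 = 6.4 V, so I_R = 6.4/5.6 = 1.14 mA.
Check D₁: its anode-to-cathode voltage is 3.5 − 6.4 = -2.9 V < 0.7 V, so it is off. The assumption is consistent.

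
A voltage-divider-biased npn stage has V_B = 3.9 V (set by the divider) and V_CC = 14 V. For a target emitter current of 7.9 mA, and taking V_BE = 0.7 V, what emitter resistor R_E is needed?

V_E = V_B − V_BE = 3.9 − 0.7 = 3.2 V.
R_E = V_E / I_E = 3.2 / 7.9 = 0.405 kΩ.

R_E ≈ 0.41 kΩ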